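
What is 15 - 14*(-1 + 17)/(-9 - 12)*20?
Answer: 685/3 ≈ 228.33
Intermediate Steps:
15 - 14*(-1 + 17)/(-9 - 12)*20 = 15 - 14/((-21/16))*20 = 15 - 14/((-21*1/16))*20 = 15 - 14/(-21/16)*20 = 15 - 14*(-16/21)*20 = 15 + (32/3)*20 = 15 + 640/3 = 685/3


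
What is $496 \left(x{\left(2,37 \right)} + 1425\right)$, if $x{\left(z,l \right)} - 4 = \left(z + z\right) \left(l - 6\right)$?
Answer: $770288$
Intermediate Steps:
$x{\left(z,l \right)} = 4 + 2 z \left(-6 + l\right)$ ($x{\left(z,l \right)} = 4 + \left(z + z\right) \left(l - 6\right) = 4 + 2 z \left(-6 + l\right)$)
$496 \left(x{\left(2,37 \right)} + 1425\right) = 496 \left(\left(4 - 24 + 2 \cdot 37 \cdot 2\right) + 1425\right) = 496 \left(\left(4 - 24 + 148\right) + 1425\right) = 496 \left(128 + 1425\right) = 496 \cdot 1553 = 770288$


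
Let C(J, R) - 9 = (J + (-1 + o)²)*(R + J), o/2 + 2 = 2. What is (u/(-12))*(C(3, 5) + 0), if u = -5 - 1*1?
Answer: 41/2 ≈ 20.500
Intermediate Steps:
u = -6 (u = -5 - 1 = -6)
o = 0 (o = -4 + 2*2 = -4 + 4 = 0)
C(J, R) = 9 + (1 + J)*(J + R) (C(J, R) = 9 + (J + (-1 + 0)²)*(R + J) = 9 + (J + (-1)²)*(J + R) = 9 + (J + 1)*(J + R) = 9 + (1 + J)*(J + R))
(u/(-12))*(C(3, 5) + 0) = (-6/(-12))*((9 + 3 + 5 + 3² + 3*5) + 0) = (-6*(-1/12))*((9 + 3 + 5 + 9 + 15) + 0) = (41 + 0)/2 = (½)*41 = 41/2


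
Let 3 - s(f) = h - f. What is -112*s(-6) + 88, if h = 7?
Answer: 1208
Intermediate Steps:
s(f) = -4 + f (s(f) = 3 - (7 - f) = 3 + (-7 + f) = -4 + f)
-112*s(-6) + 88 = -112*(-4 - 6) + 88 = -112*(-10) + 88 = 1120 + 88 = 1208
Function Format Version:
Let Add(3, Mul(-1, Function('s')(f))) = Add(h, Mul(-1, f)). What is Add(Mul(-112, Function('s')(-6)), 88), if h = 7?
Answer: 1208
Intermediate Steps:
Function('s')(f) = Add(-4, f) (Function('s')(f) = Add(3, Mul(-1, Add(7, Mul(-1, f)))) = Add(3, Add(-7, f)) = Add(-4, f))
Add(Mul(-112, Function('s')(-6)), 88) = Add(Mul(-112, Add(-4, -6)), 88) = Add(Mul(-112, -10), 88) = Add(1120, 88) = 1208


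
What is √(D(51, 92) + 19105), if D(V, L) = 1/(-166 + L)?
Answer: √104618906/74 ≈ 138.22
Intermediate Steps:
√(D(51, 92) + 19105) = √(1/(-166 + 92) + 19105) = √(1/(-74) + 19105) = √(-1/74 + 19105) = √(1413769/74) = √104618906/74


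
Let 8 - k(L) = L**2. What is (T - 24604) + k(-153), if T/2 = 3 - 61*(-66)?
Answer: -39947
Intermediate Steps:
T = 8058 (T = 2*(3 - 61*(-66)) = 2*(3 + 4026) = 2*4029 = 8058)
k(L) = 8 - L**2
(T - 24604) + k(-153) = (8058 - 24604) + (8 - 1*(-153)**2) = -16546 + (8 - 1*23409) = -16546 + (8 - 23409) = -16546 - 23401 = -39947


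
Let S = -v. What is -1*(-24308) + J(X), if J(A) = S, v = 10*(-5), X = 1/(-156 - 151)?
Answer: 24358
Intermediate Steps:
X = -1/307 (X = 1/(-307) = -1/307 ≈ -0.0032573)
v = -50
S = 50 (S = -1*(-50) = 50)
J(A) = 50
-1*(-24308) + J(X) = -1*(-24308) + 50 = 24308 + 50 = 24358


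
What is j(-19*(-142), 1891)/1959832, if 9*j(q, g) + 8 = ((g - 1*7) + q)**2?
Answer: 5248679/4409622 ≈ 1.1903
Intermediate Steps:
j(q, g) = -8/9 + (-7 + g + q)**2/9 (j(q, g) = -8/9 + ((g - 1*7) + q)**2/9 = -8/9 + ((g - 7) + q)**2/9 = -8/9 + ((-7 + g) + q)**2/9 = -8/9 + (-7 + g + q)**2/9)
j(-19*(-142), 1891)/1959832 = (-8/9 + (-7 + 1891 - 19*(-142))**2/9)/1959832 = (-8/9 + (-7 + 1891 + 2698)**2/9)*(1/1959832) = (-8/9 + (1/9)*4582**2)*(1/1959832) = (-8/9 + (1/9)*20994724)*(1/1959832) = (-8/9 + 20994724/9)*(1/1959832) = (20994716/9)*(1/1959832) = 5248679/4409622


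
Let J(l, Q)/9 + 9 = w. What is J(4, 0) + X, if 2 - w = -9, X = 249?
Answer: 267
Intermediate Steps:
w = 11 (w = 2 - 1*(-9) = 2 + 9 = 11)
J(l, Q) = 18 (J(l, Q) = -81 + 9*11 = -81 + 99 = 18)
J(4, 0) + X = 18 + 249 = 267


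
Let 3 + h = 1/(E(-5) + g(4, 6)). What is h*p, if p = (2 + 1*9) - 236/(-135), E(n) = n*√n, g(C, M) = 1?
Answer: -648817/17010 + 1721*I*√5/3402 ≈ -38.143 + 1.1312*I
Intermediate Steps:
E(n) = n^(3/2)
h = -3 + 1/(1 - 5*I*√5) (h = -3 + 1/((-5)^(3/2) + 1) = -3 + 1/(-5*I*√5 + 1) = -3 + 1/(1 - 5*I*√5) ≈ -2.9921 + 0.088733*I)
p = 1721/135 (p = (2 + 9) - 236*(-1)/135 = 11 - 1*(-236/135) = 11 + 236/135 = 1721/135 ≈ 12.748)
h*p = (-377/126 + 5*I*√5/126)*(1721/135) = -648817/17010 + 1721*I*√5/3402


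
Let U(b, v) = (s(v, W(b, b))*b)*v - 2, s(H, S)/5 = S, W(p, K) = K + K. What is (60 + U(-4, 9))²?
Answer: 2244004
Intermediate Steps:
W(p, K) = 2*K
s(H, S) = 5*S
U(b, v) = -2 + 10*v*b² (U(b, v) = ((5*(2*b))*b)*v - 2 = ((10*b)*b)*v - 2 = (10*b²)*v - 2 = 10*v*b² - 2 = -2 + 10*v*b²)
(60 + U(-4, 9))² = (60 + (-2 + 10*9*(-4)²))² = (60 + (-2 + 10*9*16))² = (60 + (-2 + 1440))² = (60 + 1438)² = 1498² = 2244004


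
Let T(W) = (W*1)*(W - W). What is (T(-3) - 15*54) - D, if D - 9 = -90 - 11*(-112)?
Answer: -1961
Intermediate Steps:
T(W) = 0 (T(W) = W*0 = 0)
D = 1151 (D = 9 + (-90 - 11*(-112)) = 9 + (-90 + 1232) = 9 + 1142 = 1151)
(T(-3) - 15*54) - D = (0 - 15*54) - 1*1151 = (0 - 810) - 1151 = -810 - 1151 = -1961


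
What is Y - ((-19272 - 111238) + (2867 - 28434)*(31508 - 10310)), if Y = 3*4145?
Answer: 542112211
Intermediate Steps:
Y = 12435
Y - ((-19272 - 111238) + (2867 - 28434)*(31508 - 10310)) = 12435 - ((-19272 - 111238) + (2867 - 28434)*(31508 - 10310)) = 12435 - (-130510 - 25567*21198) = 12435 - (-130510 - 541969266) = 12435 - 1*(-542099776) = 12435 + 542099776 = 542112211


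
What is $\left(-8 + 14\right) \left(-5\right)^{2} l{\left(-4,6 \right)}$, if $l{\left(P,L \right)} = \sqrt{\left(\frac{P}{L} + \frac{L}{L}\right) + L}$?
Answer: $50 \sqrt{57} \approx 377.49$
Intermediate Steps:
$l{\left(P,L \right)} = \sqrt{1 + L + \frac{P}{L}}$ ($l{\left(P,L \right)} = \sqrt{\left(\frac{P}{L} + 1\right) + L} = \sqrt{\left(1 + \frac{P}{L}\right) + L} = \sqrt{1 + L + \frac{P}{L}}$)
$\left(-8 + 14\right) \left(-5\right)^{2} l{\left(-4,6 \right)} = \left(-8 + 14\right) \left(-5\right)^{2} \sqrt{1 + 6 - \frac{4}{6}} = 6 \cdot 25 \sqrt{1 + 6 - \frac{2}{3}} = 150 \sqrt{1 + 6 - \frac{2}{3}} = 150 \sqrt{\frac{19}{3}} = 150 \frac{\sqrt{57}}{3} = 50 \sqrt{57}$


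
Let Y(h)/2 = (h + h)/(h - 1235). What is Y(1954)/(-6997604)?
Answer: -1954/1257819319 ≈ -1.5535e-6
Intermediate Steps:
Y(h) = 4*h/(-1235 + h) (Y(h) = 2*((h + h)/(h - 1235)) = 2*((2*h)/(-1235 + h)) = 2*(2*h/(-1235 + h)) = 4*h/(-1235 + h))
Y(1954)/(-6997604) = (4*1954/(-1235 + 1954))/(-6997604) = (4*1954/719)*(-1/6997604) = (4*1954*(1/719))*(-1/6997604) = (7816/719)*(-1/6997604) = -1954/1257819319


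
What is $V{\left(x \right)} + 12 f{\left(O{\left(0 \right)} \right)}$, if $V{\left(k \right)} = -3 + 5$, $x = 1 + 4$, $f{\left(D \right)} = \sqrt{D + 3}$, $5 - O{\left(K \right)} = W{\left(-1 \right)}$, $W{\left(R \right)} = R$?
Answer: $38$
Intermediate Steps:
$O{\left(K \right)} = 6$ ($O{\left(K \right)} = 5 - -1 = 5 + 1 = 6$)
$f{\left(D \right)} = \sqrt{3 + D}$
$x = 5$
$V{\left(k \right)} = 2$
$V{\left(x \right)} + 12 f{\left(O{\left(0 \right)} \right)} = 2 + 12 \sqrt{3 + 6} = 2 + 12 \sqrt{9} = 2 + 12 \cdot 3 = 2 + 36 = 38$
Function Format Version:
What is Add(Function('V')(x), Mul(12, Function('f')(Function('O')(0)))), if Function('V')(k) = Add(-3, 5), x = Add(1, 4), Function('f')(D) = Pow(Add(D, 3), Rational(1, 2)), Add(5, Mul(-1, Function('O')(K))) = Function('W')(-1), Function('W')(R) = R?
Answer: 38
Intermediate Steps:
Function('O')(K) = 6 (Function('O')(K) = Add(5, Mul(-1, -1)) = Add(5, 1) = 6)
Function('f')(D) = Pow(Add(3, D), Rational(1, 2))
x = 5
Function('V')(k) = 2
Add(Function('V')(x), Mul(12, Function('f')(Function('O')(0)))) = Add(2, Mul(12, Pow(Add(3, 6), Rational(1, 2)))) = Add(2, Mul(12, Pow(9, Rational(1, 2)))) = Add(2, Mul(12, 3)) = Add(2, 36) = 38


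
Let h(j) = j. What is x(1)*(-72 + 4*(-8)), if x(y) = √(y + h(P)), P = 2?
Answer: -104*√3 ≈ -180.13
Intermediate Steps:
x(y) = √(2 + y) (x(y) = √(y + 2) = √(2 + y))
x(1)*(-72 + 4*(-8)) = √(2 + 1)*(-72 + 4*(-8)) = √3*(-72 - 32) = √3*(-104) = -104*√3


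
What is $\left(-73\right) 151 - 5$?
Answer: $-11028$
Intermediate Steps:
$\left(-73\right) 151 - 5 = -11023 - 5 = -11028$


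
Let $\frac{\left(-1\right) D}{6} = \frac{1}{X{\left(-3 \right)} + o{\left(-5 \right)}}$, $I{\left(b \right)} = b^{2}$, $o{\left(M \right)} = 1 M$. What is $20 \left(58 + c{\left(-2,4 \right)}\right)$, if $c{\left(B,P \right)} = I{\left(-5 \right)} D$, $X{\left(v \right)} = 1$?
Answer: $1910$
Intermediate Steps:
$o{\left(M \right)} = M$
$D = \frac{3}{2}$ ($D = - \frac{6}{1 - 5} = - \frac{6}{-4} = \left(-6\right) \left(- \frac{1}{4}\right) = \frac{3}{2} \approx 1.5$)
$c{\left(B,P \right)} = \frac{75}{2}$ ($c{\left(B,P \right)} = \left(-5\right)^{2} \cdot \frac{3}{2} = 25 \cdot \frac{3}{2} = \frac{75}{2}$)
$20 \left(58 + c{\left(-2,4 \right)}\right) = 20 \left(58 + \frac{75}{2}\right) = 20 \cdot \frac{191}{2} = 1910$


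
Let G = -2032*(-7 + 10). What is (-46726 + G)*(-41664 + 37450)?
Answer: 222591908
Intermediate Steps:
G = -6096 (G = -2032*3 = -6096)
(-46726 + G)*(-41664 + 37450) = (-46726 - 6096)*(-41664 + 37450) = -52822*(-4214) = 222591908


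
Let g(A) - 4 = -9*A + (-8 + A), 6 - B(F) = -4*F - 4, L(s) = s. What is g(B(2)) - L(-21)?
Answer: -127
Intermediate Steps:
B(F) = 10 + 4*F (B(F) = 6 - (-4*F - 4) = 6 - (-4 - 4*F) = 6 + (4 + 4*F) = 10 + 4*F)
g(A) = -4 - 8*A (g(A) = 4 + (-9*A + (-8 + A)) = 4 + (-8 - 8*A) = -4 - 8*A)
g(B(2)) - L(-21) = (-4 - 8*(10 + 4*2)) - 1*(-21) = (-4 - 8*(10 + 8)) + 21 = (-4 - 8*18) + 21 = (-4 - 144) + 21 = -148 + 21 = -127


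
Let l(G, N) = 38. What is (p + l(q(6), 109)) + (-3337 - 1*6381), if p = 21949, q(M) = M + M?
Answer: 12269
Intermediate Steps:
q(M) = 2*M
(p + l(q(6), 109)) + (-3337 - 1*6381) = (21949 + 38) + (-3337 - 1*6381) = 21987 + (-3337 - 6381) = 21987 - 9718 = 12269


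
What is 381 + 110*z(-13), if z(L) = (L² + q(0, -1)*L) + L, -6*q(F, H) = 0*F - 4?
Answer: 49763/3 ≈ 16588.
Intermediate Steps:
q(F, H) = ⅔ (q(F, H) = -(0*F - 4)/6 = -(0 - 4)/6 = -⅙*(-4) = ⅔)
z(L) = L² + 5*L/3 (z(L) = (L² + 2*L/3) + L = L² + 5*L/3)
381 + 110*z(-13) = 381 + 110*((⅓)*(-13)*(5 + 3*(-13))) = 381 + 110*((⅓)*(-13)*(5 - 39)) = 381 + 110*((⅓)*(-13)*(-34)) = 381 + 110*(442/3) = 381 + 48620/3 = 49763/3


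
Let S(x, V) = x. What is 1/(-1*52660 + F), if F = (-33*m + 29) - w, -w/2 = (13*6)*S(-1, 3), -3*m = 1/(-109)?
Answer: -109/5753794 ≈ -1.8944e-5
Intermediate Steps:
m = 1/327 (m = -⅓/(-109) = -⅓*(-1/109) = 1/327 ≈ 0.0030581)
w = 156 (w = -2*13*6*(-1) = -156*(-1) = -2*(-78) = 156)
F = -13854/109 (F = (-33*1/327 + 29) - 1*156 = (-11/109 + 29) - 156 = 3150/109 - 156 = -13854/109 ≈ -127.10)
1/(-1*52660 + F) = 1/(-1*52660 - 13854/109) = 1/(-52660 - 13854/109) = 1/(-5753794/109) = -109/5753794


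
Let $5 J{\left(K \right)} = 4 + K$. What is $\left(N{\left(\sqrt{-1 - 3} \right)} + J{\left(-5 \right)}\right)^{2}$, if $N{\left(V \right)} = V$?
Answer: $\frac{\left(1 - 10 i\right)^{2}}{25} \approx -3.96 - 0.8 i$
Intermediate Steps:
$J{\left(K \right)} = \frac{4}{5} + \frac{K}{5}$ ($J{\left(K \right)} = \frac{4 + K}{5} = \frac{4}{5} + \frac{K}{5}$)
$\left(N{\left(\sqrt{-1 - 3} \right)} + J{\left(-5 \right)}\right)^{2} = \left(\sqrt{-1 - 3} + \left(\frac{4}{5} + \frac{1}{5} \left(-5\right)\right)\right)^{2} = \left(\sqrt{-4} + \left(\frac{4}{5} - 1\right)\right)^{2} = \left(2 i - \frac{1}{5}\right)^{2} = \left(- \frac{1}{5} + 2 i\right)^{2}$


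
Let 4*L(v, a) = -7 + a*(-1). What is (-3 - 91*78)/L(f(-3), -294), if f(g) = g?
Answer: -28404/287 ≈ -98.969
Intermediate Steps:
L(v, a) = -7/4 - a/4 (L(v, a) = (-7 + a*(-1))/4 = (-7 - a)/4 = -7/4 - a/4)
(-3 - 91*78)/L(f(-3), -294) = (-3 - 91*78)/(-7/4 - ¼*(-294)) = (-3 - 7098)/(-7/4 + 147/2) = -7101/287/4 = -7101*4/287 = -28404/287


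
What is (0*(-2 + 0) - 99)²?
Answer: 9801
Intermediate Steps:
(0*(-2 + 0) - 99)² = (0*(-2) - 99)² = (0 - 99)² = (-99)² = 9801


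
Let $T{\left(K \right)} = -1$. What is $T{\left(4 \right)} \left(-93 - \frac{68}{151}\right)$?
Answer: $\frac{14111}{151} \approx 93.45$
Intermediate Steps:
$T{\left(4 \right)} \left(-93 - \frac{68}{151}\right) = - (-93 - \frac{68}{151}) = \left(-1\right) \left(- \frac{14111}{151}\right) = \frac{14111}{151}$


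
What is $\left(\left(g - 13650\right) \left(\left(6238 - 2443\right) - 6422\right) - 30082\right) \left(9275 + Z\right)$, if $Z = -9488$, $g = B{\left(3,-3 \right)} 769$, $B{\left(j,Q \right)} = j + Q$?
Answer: $-7631463684$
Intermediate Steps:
$B{\left(j,Q \right)} = Q + j$
$g = 0$ ($g = \left(-3 + 3\right) 769 = 0 \cdot 769 = 0$)
$\left(\left(g - 13650\right) \left(\left(6238 - 2443\right) - 6422\right) - 30082\right) \left(9275 + Z\right) = \left(\left(0 - 13650\right) \left(\left(6238 - 2443\right) - 6422\right) - 30082\right) \left(9275 - 9488\right) = \left(- 13650 \left(\left(6238 - 2443\right) - 6422\right) - 30082\right) \left(-213\right) = \left(- 13650 \left(3795 - 6422\right) - 30082\right) \left(-213\right) = \left(\left(-13650\right) \left(-2627\right) - 30082\right) \left(-213\right) = \left(35858550 - 30082\right) \left(-213\right) = 35828468 \left(-213\right) = -7631463684$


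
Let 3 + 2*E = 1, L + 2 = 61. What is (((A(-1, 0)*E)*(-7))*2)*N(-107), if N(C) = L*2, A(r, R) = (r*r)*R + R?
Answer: 0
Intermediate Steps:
L = 59 (L = -2 + 61 = 59)
E = -1 (E = -3/2 + (½)*1 = -3/2 + ½ = -1)
A(r, R) = R + R*r² (A(r, R) = r²*R + R = R*r² + R = R + R*r²)
N(C) = 118 (N(C) = 59*2 = 118)
(((A(-1, 0)*E)*(-7))*2)*N(-107) = ((((0*(1 + (-1)²))*(-1))*(-7))*2)*118 = ((((0*(1 + 1))*(-1))*(-7))*2)*118 = ((((0*2)*(-1))*(-7))*2)*118 = (((0*(-1))*(-7))*2)*118 = ((0*(-7))*2)*118 = (0*2)*118 = 0*118 = 0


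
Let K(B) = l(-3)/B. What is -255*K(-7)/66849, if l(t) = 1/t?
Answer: -85/467943 ≈ -0.00018165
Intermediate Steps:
K(B) = -1/(3*B) (K(B) = 1/((-3)*B) = -1/(3*B))
-255*K(-7)/66849 = -(-85)/(-7)/66849 = -(-85)*(-1)/7*(1/66849) = -255*1/21*(1/66849) = -85/7*1/66849 = -85/467943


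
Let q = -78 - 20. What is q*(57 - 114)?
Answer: 5586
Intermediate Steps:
q = -98
q*(57 - 114) = -98*(57 - 114) = -98*(-57) = 5586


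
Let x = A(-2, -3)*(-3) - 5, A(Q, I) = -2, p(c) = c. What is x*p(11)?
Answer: 11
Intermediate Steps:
x = 1 (x = -2*(-3) - 5 = 6 - 5 = 1)
x*p(11) = 1*11 = 11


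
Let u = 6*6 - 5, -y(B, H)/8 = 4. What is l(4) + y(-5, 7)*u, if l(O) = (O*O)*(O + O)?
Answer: -864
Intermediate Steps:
y(B, H) = -32 (y(B, H) = -8*4 = -32)
l(O) = 2*O**3 (l(O) = O**2*(2*O) = 2*O**3)
u = 31 (u = 36 - 5 = 31)
l(4) + y(-5, 7)*u = 2*4**3 - 32*31 = 2*64 - 992 = 128 - 992 = -864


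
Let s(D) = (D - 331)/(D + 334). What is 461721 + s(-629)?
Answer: 27241731/59 ≈ 4.6172e+5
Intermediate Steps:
s(D) = (-331 + D)/(334 + D)
461721 + s(-629) = 461721 + (-331 - 629)/(334 - 629) = 461721 - 960/(-295) = 461721 - 1/295*(-960) = 461721 + 192/59 = 27241731/59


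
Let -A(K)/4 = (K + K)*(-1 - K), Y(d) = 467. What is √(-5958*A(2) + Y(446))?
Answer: I*√285517 ≈ 534.34*I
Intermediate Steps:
A(K) = -8*K*(-1 - K) (A(K) = -4*(K + K)*(-1 - K) = -4*2*K*(-1 - K) = -8*K*(-1 - K))
√(-5958*A(2) + Y(446)) = √(-47664*2*(1 + 2) + 467) = √(-47664*2*3 + 467) = √(-5958*48 + 467) = √(-285984 + 467) = √(-285517) = I*√285517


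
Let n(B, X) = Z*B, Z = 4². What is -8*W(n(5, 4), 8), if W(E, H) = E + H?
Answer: -704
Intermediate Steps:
Z = 16
n(B, X) = 16*B
-8*W(n(5, 4), 8) = -8*(16*5 + 8) = -8*(80 + 8) = -8*88 = -704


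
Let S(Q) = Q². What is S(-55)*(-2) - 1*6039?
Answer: -12089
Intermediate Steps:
S(-55)*(-2) - 1*6039 = (-55)²*(-2) - 1*6039 = 3025*(-2) - 6039 = -6050 - 6039 = -12089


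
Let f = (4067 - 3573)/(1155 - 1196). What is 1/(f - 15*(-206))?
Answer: 41/126196 ≈ 0.00032489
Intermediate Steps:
f = -494/41 (f = 494/(-41) = 494*(-1/41) = -494/41 ≈ -12.049)
1/(f - 15*(-206)) = 1/(-494/41 - 15*(-206)) = 1/(-494/41 + 3090) = 1/(126196/41) = 41/126196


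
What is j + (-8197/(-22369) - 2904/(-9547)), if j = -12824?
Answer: -2738509738297/213556843 ≈ -12823.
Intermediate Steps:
j + (-8197/(-22369) - 2904/(-9547)) = -12824 + (-8197/(-22369) - 2904/(-9547)) = -12824 + (-8197*(-1/22369) - 2904*(-1/9547)) = -12824 + (8197/22369 + 2904/9547) = -12824 + 143216335/213556843 = -2738509738297/213556843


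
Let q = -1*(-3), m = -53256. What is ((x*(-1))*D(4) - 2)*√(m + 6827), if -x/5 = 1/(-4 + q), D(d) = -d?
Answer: 18*I*√46429 ≈ 3878.5*I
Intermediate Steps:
q = 3
x = 5 (x = -5/(-4 + 3) = -5/(-1) = -5*(-1) = 5)
((x*(-1))*D(4) - 2)*√(m + 6827) = ((5*(-1))*(-1*4) - 2)*√(-53256 + 6827) = (-5*(-4) - 2)*√(-46429) = (20 - 2)*(I*√46429) = 18*(I*√46429) = 18*I*√46429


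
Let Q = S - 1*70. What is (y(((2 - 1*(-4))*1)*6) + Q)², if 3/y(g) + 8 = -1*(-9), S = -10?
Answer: 5929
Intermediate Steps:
y(g) = 3 (y(g) = 3/(-8 - 1*(-9)) = 3/(-8 + 9) = 3/1 = 3*1 = 3)
Q = -80 (Q = -10 - 1*70 = -10 - 70 = -80)
(y(((2 - 1*(-4))*1)*6) + Q)² = (3 - 80)² = (-77)² = 5929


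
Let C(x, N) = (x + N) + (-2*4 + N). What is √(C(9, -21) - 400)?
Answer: 21*I ≈ 21.0*I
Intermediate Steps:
C(x, N) = -8 + x + 2*N (C(x, N) = (N + x) + (-8 + N) = -8 + x + 2*N)
√(C(9, -21) - 400) = √((-8 + 9 + 2*(-21)) - 400) = √((-8 + 9 - 42) - 400) = √(-41 - 400) = √(-441) = 21*I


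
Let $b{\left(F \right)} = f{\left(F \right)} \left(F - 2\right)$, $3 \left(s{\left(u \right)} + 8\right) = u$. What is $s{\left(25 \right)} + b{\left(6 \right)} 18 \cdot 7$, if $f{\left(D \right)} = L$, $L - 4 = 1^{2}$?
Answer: $\frac{7561}{3} \approx 2520.3$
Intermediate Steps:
$L = 5$ ($L = 4 + 1^{2} = 4 + 1 = 5$)
$f{\left(D \right)} = 5$
$s{\left(u \right)} = -8 + \frac{u}{3}$
$b{\left(F \right)} = -10 + 5 F$ ($b{\left(F \right)} = 5 \left(F - 2\right) = 5 \left(-2 + F\right) = -10 + 5 F$)
$s{\left(25 \right)} + b{\left(6 \right)} 18 \cdot 7 = \left(-8 + \frac{1}{3} \cdot 25\right) + \left(-10 + 5 \cdot 6\right) 18 \cdot 7 = \left(-8 + \frac{25}{3}\right) + \left(-10 + 30\right) 18 \cdot 7 = \frac{1}{3} + 20 \cdot 18 \cdot 7 = \frac{1}{3} + 360 \cdot 7 = \frac{1}{3} + 2520 = \frac{7561}{3}$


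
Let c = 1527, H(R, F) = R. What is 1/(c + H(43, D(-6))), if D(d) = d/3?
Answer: 1/1570 ≈ 0.00063694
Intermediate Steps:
D(d) = d/3 (D(d) = d*(1/3) = d/3)
1/(c + H(43, D(-6))) = 1/(1527 + 43) = 1/1570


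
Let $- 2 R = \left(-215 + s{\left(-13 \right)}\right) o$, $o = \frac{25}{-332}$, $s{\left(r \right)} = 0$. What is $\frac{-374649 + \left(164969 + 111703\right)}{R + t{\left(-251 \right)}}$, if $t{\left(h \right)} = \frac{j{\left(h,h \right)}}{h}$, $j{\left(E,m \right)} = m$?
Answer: $\frac{65056728}{4711} \approx 13810.0$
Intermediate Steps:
$t{\left(h \right)} = 1$ ($t{\left(h \right)} = \frac{h}{h} = 1$)
$o = - \frac{25}{332}$ ($o = 25 \left(- \frac{1}{332}\right) = - \frac{25}{332} \approx -0.075301$)
$R = - \frac{5375}{664}$ ($R = - \frac{\left(-215 + 0\right) \left(- \frac{25}{332}\right)}{2} = - \frac{\left(-215\right) \left(- \frac{25}{332}\right)}{2} = \left(- \frac{1}{2}\right) \frac{5375}{332} = - \frac{5375}{664} \approx -8.0949$)
$\frac{-374649 + \left(164969 + 111703\right)}{R + t{\left(-251 \right)}} = \frac{-374649 + \left(164969 + 111703\right)}{- \frac{5375}{664} + 1} = \frac{-374649 + 276672}{- \frac{4711}{664}} = \left(-97977\right) \left(- \frac{664}{4711}\right) = \frac{65056728}{4711}$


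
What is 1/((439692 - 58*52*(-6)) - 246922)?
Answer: 1/210866 ≈ 4.7423e-6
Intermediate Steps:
1/((439692 - 58*52*(-6)) - 246922) = 1/((439692 - 3016*(-6)) - 246922) = 1/((439692 + 18096) - 246922) = 1/(457788 - 246922) = 1/210866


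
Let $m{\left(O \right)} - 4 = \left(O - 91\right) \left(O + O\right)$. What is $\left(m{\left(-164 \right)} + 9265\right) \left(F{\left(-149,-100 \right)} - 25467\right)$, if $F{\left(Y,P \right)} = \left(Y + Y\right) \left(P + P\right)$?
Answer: $3171262897$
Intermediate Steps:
$m{\left(O \right)} = 4 + 2 O \left(-91 + O\right)$ ($m{\left(O \right)} = 4 + \left(O - 91\right) \left(O + O\right) = 4 + \left(-91 + O\right) 2 O = 4 + 2 O \left(-91 + O\right)$)
$F{\left(Y,P \right)} = 4 P Y$ ($F{\left(Y,P \right)} = 2 Y 2 P = 4 P Y$)
$\left(m{\left(-164 \right)} + 9265\right) \left(F{\left(-149,-100 \right)} - 25467\right) = \left(\left(4 - -29848 + 2 \left(-164\right)^{2}\right) + 9265\right) \left(4 \left(-100\right) \left(-149\right) - 25467\right) = \left(\left(4 + 29848 + 2 \cdot 26896\right) + 9265\right) \left(59600 - 25467\right) = \left(\left(4 + 29848 + 53792\right) + 9265\right) 34133 = \left(83644 + 9265\right) 34133 = 92909 \cdot 34133 = 3171262897$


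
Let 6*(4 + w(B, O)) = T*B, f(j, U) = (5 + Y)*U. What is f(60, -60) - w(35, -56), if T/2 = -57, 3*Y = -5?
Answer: 469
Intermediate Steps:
Y = -5/3 (Y = (⅓)*(-5) = -5/3 ≈ -1.6667)
T = -114 (T = 2*(-57) = -114)
f(j, U) = 10*U/3 (f(j, U) = (5 - 5/3)*U = 10*U/3)
w(B, O) = -4 - 19*B (w(B, O) = -4 + (-114*B)/6 = -4 - 19*B)
f(60, -60) - w(35, -56) = (10/3)*(-60) - (-4 - 19*35) = -200 - (-4 - 665) = -200 - 1*(-669) = -200 + 669 = 469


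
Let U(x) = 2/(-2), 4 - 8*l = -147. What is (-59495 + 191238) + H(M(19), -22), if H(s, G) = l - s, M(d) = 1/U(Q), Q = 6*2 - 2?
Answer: 1054103/8 ≈ 1.3176e+5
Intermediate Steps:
Q = 10 (Q = 12 - 2 = 10)
l = 151/8 (l = ½ - ⅛*(-147) = ½ + 147/8 = 151/8 ≈ 18.875)
U(x) = -1 (U(x) = 2*(-½) = -1)
M(d) = -1 (M(d) = 1/(-1) = -1)
H(s, G) = 151/8 - s
(-59495 + 191238) + H(M(19), -22) = (-59495 + 191238) + (151/8 - 1*(-1)) = 131743 + (151/8 + 1) = 131743 + 159/8 = 1054103/8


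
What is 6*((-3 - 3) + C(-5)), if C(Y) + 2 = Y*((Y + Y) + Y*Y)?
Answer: -498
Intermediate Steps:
C(Y) = -2 + Y*(Y**2 + 2*Y) (C(Y) = -2 + Y*((Y + Y) + Y*Y) = -2 + Y*(2*Y + Y**2) = -2 + Y*(Y**2 + 2*Y))
6*((-3 - 3) + C(-5)) = 6*((-3 - 3) + (-2 + (-5)**3 + 2*(-5)**2)) = 6*(-6 + (-2 - 125 + 2*25)) = 6*(-6 + (-2 - 125 + 50)) = 6*(-6 - 77) = 6*(-83) = -498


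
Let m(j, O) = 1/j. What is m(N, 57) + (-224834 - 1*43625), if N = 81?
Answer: -21745178/81 ≈ -2.6846e+5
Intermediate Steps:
m(N, 57) + (-224834 - 1*43625) = 1/81 + (-224834 - 1*43625) = 1/81 + (-224834 - 43625) = 1/81 - 268459 = -21745178/81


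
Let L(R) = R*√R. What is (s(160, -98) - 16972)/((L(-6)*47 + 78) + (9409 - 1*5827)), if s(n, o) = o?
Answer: -867725/192677 - 133715*I*√6/385354 ≈ -4.5035 - 0.84995*I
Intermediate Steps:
L(R) = R^(3/2)
(s(160, -98) - 16972)/((L(-6)*47 + 78) + (9409 - 1*5827)) = (-98 - 16972)/(((-6)^(3/2)*47 + 78) + (9409 - 1*5827)) = -17070/((-6*I*√6*47 + 78) + (9409 - 5827)) = -17070/((-282*I*√6 + 78) + 3582) = -17070/((78 - 282*I*√6) + 3582) = -17070/(3660 - 282*I*√6)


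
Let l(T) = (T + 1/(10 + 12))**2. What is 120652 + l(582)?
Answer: 222363593/484 ≈ 4.5943e+5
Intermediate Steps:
l(T) = (1/22 + T)**2 (l(T) = (T + 1/22)**2 = (1/22 + T)**2)
120652 + l(582) = 120652 + (1 + 22*582)**2/484 = 120652 + (1 + 12804)**2/484 = 120652 + (1/484)*12805**2 = 120652 + (1/484)*163968025 = 120652 + 163968025/484 = 222363593/484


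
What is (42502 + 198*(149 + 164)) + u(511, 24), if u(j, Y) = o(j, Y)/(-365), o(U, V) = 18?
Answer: 38133722/365 ≈ 1.0448e+5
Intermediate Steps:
u(j, Y) = -18/365 (u(j, Y) = 18/(-365) = 18*(-1/365) = -18/365)
(42502 + 198*(149 + 164)) + u(511, 24) = (42502 + 198*(149 + 164)) - 18/365 = (42502 + 198*313) - 18/365 = (42502 + 61974) - 18/365 = 104476 - 18/365 = 38133722/365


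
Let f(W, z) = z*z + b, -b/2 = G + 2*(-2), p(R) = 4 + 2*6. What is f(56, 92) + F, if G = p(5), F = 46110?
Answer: 54550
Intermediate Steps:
p(R) = 16 (p(R) = 4 + 12 = 16)
G = 16
b = -24 (b = -2*(16 + 2*(-2)) = -2*(16 - 4) = -2*12 = -24)
f(W, z) = -24 + z² (f(W, z) = z*z - 24 = z² - 24 = -24 + z²)
f(56, 92) + F = (-24 + 92²) + 46110 = (-24 + 8464) + 46110 = 8440 + 46110 = 54550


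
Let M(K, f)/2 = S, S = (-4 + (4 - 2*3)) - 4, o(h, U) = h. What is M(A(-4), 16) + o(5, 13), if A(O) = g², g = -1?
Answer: -15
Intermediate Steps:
A(O) = 1 (A(O) = (-1)² = 1)
S = -10 (S = (-4 + (4 - 6)) - 4 = (-4 - 2) - 4 = -6 - 4 = -10)
M(K, f) = -20 (M(K, f) = 2*(-10) = -20)
M(A(-4), 16) + o(5, 13) = -20 + 5 = -15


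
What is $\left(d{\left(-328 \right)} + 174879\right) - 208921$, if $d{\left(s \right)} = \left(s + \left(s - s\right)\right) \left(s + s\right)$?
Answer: $181126$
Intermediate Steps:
$d{\left(s \right)} = 2 s^{2}$ ($d{\left(s \right)} = \left(s + 0\right) 2 s = s 2 s = 2 s^{2}$)
$\left(d{\left(-328 \right)} + 174879\right) - 208921 = \left(2 \left(-328\right)^{2} + 174879\right) - 208921 = \left(2 \cdot 107584 + 174879\right) - 208921 = \left(215168 + 174879\right) - 208921 = 390047 - 208921 = 181126$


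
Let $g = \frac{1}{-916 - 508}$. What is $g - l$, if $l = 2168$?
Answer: $- \frac{3087233}{1424} \approx -2168.0$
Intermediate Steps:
$g = - \frac{1}{1424}$ ($g = \frac{1}{-1424} = - \frac{1}{1424} \approx -0.00070225$)
$g - l = - \frac{1}{1424} - 2168 = - \frac{3087233}{1424}$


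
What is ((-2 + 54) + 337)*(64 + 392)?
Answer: 177384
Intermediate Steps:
((-2 + 54) + 337)*(64 + 392) = (52 + 337)*456 = 389*456 = 177384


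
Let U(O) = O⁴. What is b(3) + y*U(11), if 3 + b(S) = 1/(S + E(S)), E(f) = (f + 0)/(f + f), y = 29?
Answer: 2972104/7 ≈ 4.2459e+5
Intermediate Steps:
E(f) = ½ (E(f) = f/((2*f)) = f*(1/(2*f)) = ½)
b(S) = -3 + 1/(½ + S) (b(S) = -3 + 1/(S + ½) = -3 + 1/(½ + S))
b(3) + y*U(11) = (-1 - 6*3)/(1 + 2*3) + 29*11⁴ = (-1 - 18)/(1 + 6) + 29*14641 = -19/7 + 424589 = 2972104/7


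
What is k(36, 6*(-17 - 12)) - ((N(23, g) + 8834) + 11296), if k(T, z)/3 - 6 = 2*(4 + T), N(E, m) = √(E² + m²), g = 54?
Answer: -19872 - √3445 ≈ -19931.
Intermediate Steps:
k(T, z) = 42 + 6*T (k(T, z) = 18 + 3*(2*(4 + T)) = 18 + 3*(8 + 2*T) = 18 + (24 + 6*T) = 42 + 6*T)
k(36, 6*(-17 - 12)) - ((N(23, g) + 8834) + 11296) = (42 + 6*36) - ((√(23² + 54²) + 8834) + 11296) = (42 + 216) - ((√(529 + 2916) + 8834) + 11296) = 258 - ((√3445 + 8834) + 11296) = 258 - ((8834 + √3445) + 11296) = 258 - (20130 + √3445) = 258 + (-20130 - √3445) = -19872 - √3445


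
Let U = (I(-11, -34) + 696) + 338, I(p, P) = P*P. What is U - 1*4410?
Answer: -2220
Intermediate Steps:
I(p, P) = P²
U = 2190 (U = ((-34)² + 696) + 338 = (1156 + 696) + 338 = 1852 + 338 = 2190)
U - 1*4410 = 2190 - 1*4410 = 2190 - 4410 = -2220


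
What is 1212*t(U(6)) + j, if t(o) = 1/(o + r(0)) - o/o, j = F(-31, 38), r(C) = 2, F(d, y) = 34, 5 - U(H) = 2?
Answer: -4678/5 ≈ -935.60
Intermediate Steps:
U(H) = 3 (U(H) = 5 - 1*2 = 5 - 2 = 3)
j = 34
t(o) = -1 + 1/(2 + o) (t(o) = 1/(o + 2) - o/o = 1/(2 + o) - 1*1 = 1/(2 + o) - 1 = -1 + 1/(2 + o))
1212*t(U(6)) + j = 1212*((-1 - 1*3)/(2 + 3)) + 34 = 1212*((-1 - 3)/5) + 34 = 1212*((1/5)*(-4)) + 34 = 1212*(-4/5) + 34 = -4848/5 + 34 = -4678/5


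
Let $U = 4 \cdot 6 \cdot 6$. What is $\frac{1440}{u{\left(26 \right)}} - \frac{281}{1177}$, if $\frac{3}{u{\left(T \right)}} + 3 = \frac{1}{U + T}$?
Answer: $- \frac{28761241}{20009} \approx -1437.4$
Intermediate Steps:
$U = 144$ ($U = 24 \cdot 6 = 144$)
$u{\left(T \right)} = \frac{3}{-3 + \frac{1}{144 + T}}$
$\frac{1440}{u{\left(26 \right)}} - \frac{281}{1177} = \frac{1440}{3 \frac{1}{431 + 3 \cdot 26} \left(-144 - 26\right)} - \frac{281}{1177} = \frac{1440}{3 \frac{1}{431 + 78} \left(-144 - 26\right)} - \frac{281}{1177} = \frac{1440}{3 \cdot \frac{1}{509} \left(-170\right)} - \frac{281}{1177} = \frac{1440}{- \frac{510}{509}} - \frac{281}{1177} = 1440 \left(- \frac{509}{510}\right) - \frac{281}{1177} = - \frac{24432}{17} - \frac{281}{1177} = - \frac{28761241}{20009}$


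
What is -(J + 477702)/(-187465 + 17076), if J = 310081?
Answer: 787783/170389 ≈ 4.6234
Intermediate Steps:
-(J + 477702)/(-187465 + 17076) = -(310081 + 477702)/(-187465 + 17076) = -787783/(-170389) = -787783*(-1)/170389 = -1*(-787783/170389) = 787783/170389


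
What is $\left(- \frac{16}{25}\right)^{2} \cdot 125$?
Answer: $\frac{256}{5} \approx 51.2$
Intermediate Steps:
$\left(- \frac{16}{25}\right)^{2} \cdot 125 = \frac{256}{625} \cdot 125 = \frac{256}{5}$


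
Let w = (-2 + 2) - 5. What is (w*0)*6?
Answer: 0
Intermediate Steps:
w = -5 (w = 0 - 5 = -5)
(w*0)*6 = -5*0*6 = 0*6 = 0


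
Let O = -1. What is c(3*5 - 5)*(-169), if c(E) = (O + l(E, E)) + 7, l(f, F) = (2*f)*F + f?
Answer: -36504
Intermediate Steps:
l(f, F) = f + 2*F*f (l(f, F) = 2*F*f + f = f + 2*F*f)
c(E) = 6 + E*(1 + 2*E) (c(E) = (-1 + E*(1 + 2*E)) + 7 = 6 + E*(1 + 2*E))
c(3*5 - 5)*(-169) = (6 + (3*5 - 5)*(1 + 2*(3*5 - 5)))*(-169) = (6 + (15 - 5)*(1 + 2*(15 - 5)))*(-169) = (6 + 10*(1 + 2*10))*(-169) = (6 + 10*(1 + 20))*(-169) = (6 + 10*21)*(-169) = (6 + 210)*(-169) = 216*(-169) = -36504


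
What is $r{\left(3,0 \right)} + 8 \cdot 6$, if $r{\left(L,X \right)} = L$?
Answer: $51$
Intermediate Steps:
$r{\left(3,0 \right)} + 8 \cdot 6 = 3 + 8 \cdot 6 = 3 + 48 = 51$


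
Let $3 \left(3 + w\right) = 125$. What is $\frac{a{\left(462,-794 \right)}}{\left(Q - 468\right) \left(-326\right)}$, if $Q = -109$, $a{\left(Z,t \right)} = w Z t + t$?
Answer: $- \frac{7092405}{94051} \approx -75.41$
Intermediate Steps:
$w = \frac{116}{3}$ ($w = -3 + \frac{1}{3} \cdot 125 = -3 + \frac{125}{3} = \frac{116}{3} \approx 38.667$)
$a{\left(Z,t \right)} = t + \frac{116 Z t}{3}$ ($a{\left(Z,t \right)} = \frac{116 Z}{3} t + t = \frac{116 Z t}{3} + t = t + \frac{116 Z t}{3}$)
$\frac{a{\left(462,-794 \right)}}{\left(Q - 468\right) \left(-326\right)} = \frac{\frac{1}{3} \left(-794\right) \left(3 + 116 \cdot 462\right)}{\left(-109 - 468\right) \left(-326\right)} = \frac{\frac{1}{3} \left(-794\right) \left(3 + 53592\right)}{\left(-577\right) \left(-326\right)} = \frac{\frac{1}{3} \left(-794\right) 53595}{188102} = \left(-14184810\right) \frac{1}{188102} = - \frac{7092405}{94051}$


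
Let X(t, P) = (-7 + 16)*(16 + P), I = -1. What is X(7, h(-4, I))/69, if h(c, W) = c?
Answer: 36/23 ≈ 1.5652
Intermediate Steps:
X(t, P) = 144 + 9*P (X(t, P) = 9*(16 + P) = 144 + 9*P)
X(7, h(-4, I))/69 = (144 + 9*(-4))/69 = (144 - 36)*(1/69) = 108*(1/69) = 36/23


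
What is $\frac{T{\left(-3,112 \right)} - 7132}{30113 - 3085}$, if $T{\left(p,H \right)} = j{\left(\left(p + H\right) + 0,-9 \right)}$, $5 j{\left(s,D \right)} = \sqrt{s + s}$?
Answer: $- \frac{1783}{6757} + \frac{\sqrt{218}}{135140} \approx -0.26377$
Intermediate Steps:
$j{\left(s,D \right)} = \frac{\sqrt{2} \sqrt{s}}{5}$ ($j{\left(s,D \right)} = \frac{\sqrt{s + s}}{5} = \frac{\sqrt{2 s}}{5} = \frac{\sqrt{2} \sqrt{s}}{5}$)
$T{\left(p,H \right)} = \frac{\sqrt{2} \sqrt{H + p}}{5}$ ($T{\left(p,H \right)} = \frac{\sqrt{2} \sqrt{\left(p + H\right) + 0}}{5} = \frac{\sqrt{2} \sqrt{\left(H + p\right) + 0}}{5} = \frac{\sqrt{2} \sqrt{H + p}}{5}$)
$\frac{T{\left(-3,112 \right)} - 7132}{30113 - 3085} = \frac{\frac{\sqrt{2 \cdot 112 + 2 \left(-3\right)}}{5} - 7132}{30113 - 3085} = \frac{\frac{\sqrt{224 - 6}}{5} - 7132}{27028} = \left(\frac{\sqrt{218}}{5} - 7132\right) \frac{1}{27028} = \left(-7132 + \frac{\sqrt{218}}{5}\right) \frac{1}{27028} = - \frac{1783}{6757} + \frac{\sqrt{218}}{135140}$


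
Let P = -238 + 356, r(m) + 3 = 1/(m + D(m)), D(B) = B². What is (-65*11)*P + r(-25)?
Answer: -50623799/600 ≈ -84373.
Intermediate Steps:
r(m) = -3 + 1/(m + m²)
P = 118
(-65*11)*P + r(-25) = -65*11*118 + (1 - 3*(-25) - 3*(-25)²)/((-25)*(1 - 25)) = -715*118 - 1/25*(1 + 75 - 3*625)/(-24) = -84370 - 1/25*(-1/24)*(1 + 75 - 1875) = -84370 - 1/25*(-1/24)*(-1799) = -84370 - 1799/600 = -50623799/600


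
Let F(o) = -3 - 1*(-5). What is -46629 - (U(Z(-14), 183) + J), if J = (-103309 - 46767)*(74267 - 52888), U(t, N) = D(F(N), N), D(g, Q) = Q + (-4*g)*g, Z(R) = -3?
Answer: 3208428008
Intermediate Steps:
F(o) = 2 (F(o) = -3 + 5 = 2)
D(g, Q) = Q - 4*g²
U(t, N) = -16 + N (U(t, N) = N - 4*2² = N - 4*4 = N - 16 = -16 + N)
J = -3208474804 (J = -150076*21379 = -3208474804)
-46629 - (U(Z(-14), 183) + J) = -46629 - ((-16 + 183) - 3208474804) = -46629 - (167 - 3208474804) = -46629 - 1*(-3208474637) = -46629 + 3208474637 = 3208428008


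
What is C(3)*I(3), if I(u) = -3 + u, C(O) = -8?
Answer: 0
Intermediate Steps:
C(3)*I(3) = -8*(-3 + 3) = -8*0 = 0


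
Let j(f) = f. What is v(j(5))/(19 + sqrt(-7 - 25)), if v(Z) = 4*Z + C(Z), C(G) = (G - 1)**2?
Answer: 228/131 - 48*I*sqrt(2)/131 ≈ 1.7405 - 0.51818*I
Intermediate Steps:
C(G) = (-1 + G)**2
v(Z) = (-1 + Z)**2 + 4*Z (v(Z) = 4*Z + (-1 + Z)**2 = (-1 + Z)**2 + 4*Z)
v(j(5))/(19 + sqrt(-7 - 25)) = ((-1 + 5)**2 + 4*5)/(19 + sqrt(-7 - 25)) = (4**2 + 20)/(19 + sqrt(-32)) = (16 + 20)/(19 + 4*I*sqrt(2)) = 36/(19 + 4*I*sqrt(2))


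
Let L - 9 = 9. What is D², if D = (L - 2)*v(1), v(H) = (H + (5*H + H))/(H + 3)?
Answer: 784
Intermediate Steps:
L = 18 (L = 9 + 9 = 18)
v(H) = 7*H/(3 + H) (v(H) = (H + 6*H)/(3 + H) = (7*H)/(3 + H) = 7*H/(3 + H))
D = 28 (D = (18 - 2)*(7*1/(3 + 1)) = 16*(7*1/4) = 16*(7*1*(¼)) = 16*(7/4) = 28)
D² = 28² = 784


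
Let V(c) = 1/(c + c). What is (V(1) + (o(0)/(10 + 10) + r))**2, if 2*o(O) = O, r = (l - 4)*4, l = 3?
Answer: 49/4 ≈ 12.250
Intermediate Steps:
r = -4 (r = (3 - 4)*4 = -1*4 = -4)
o(O) = O/2
V(c) = 1/(2*c)
(V(1) + (o(0)/(10 + 10) + r))**2 = ((1/2)/1 + (((1/2)*0)/(10 + 10) - 4))**2 = ((1/2)*1 + (0/20 - 4))**2 = (1/2 + ((1/20)*0 - 4))**2 = (1/2 + (0 - 4))**2 = (1/2 - 4)**2 = (-7/2)**2 = 49/4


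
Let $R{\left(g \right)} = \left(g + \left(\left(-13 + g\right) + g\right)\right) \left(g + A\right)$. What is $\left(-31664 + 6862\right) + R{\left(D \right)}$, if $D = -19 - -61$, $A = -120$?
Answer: $-33616$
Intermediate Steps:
$D = 42$ ($D = -19 + 61 = 42$)
$R{\left(g \right)} = \left(-120 + g\right) \left(-13 + 3 g\right)$ ($R{\left(g \right)} = \left(g + \left(\left(-13 + g\right) + g\right)\right) \left(g - 120\right) = \left(g + \left(-13 + 2 g\right)\right) \left(-120 + g\right) = \left(-13 + 3 g\right) \left(-120 + g\right) = \left(-120 + g\right) \left(-13 + 3 g\right)$)
$\left(-31664 + 6862\right) + R{\left(D \right)} = \left(-31664 + 6862\right) + \left(1560 - 15666 + 3 \cdot 42^{2}\right) = -24802 + \left(1560 - 15666 + 3 \cdot 1764\right) = -24802 + \left(1560 - 15666 + 5292\right) = -24802 - 8814 = -33616$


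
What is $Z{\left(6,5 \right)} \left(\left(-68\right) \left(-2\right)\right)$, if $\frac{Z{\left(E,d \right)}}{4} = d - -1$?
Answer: $3264$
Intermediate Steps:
$Z{\left(E,d \right)} = 4 + 4 d$ ($Z{\left(E,d \right)} = 4 \left(d - -1\right) = 4 \left(d + 1\right) = 4 \left(1 + d\right) = 4 + 4 d$)
$Z{\left(6,5 \right)} \left(\left(-68\right) \left(-2\right)\right) = \left(4 + 4 \cdot 5\right) \left(\left(-68\right) \left(-2\right)\right) = \left(4 + 20\right) 136 = 24 \cdot 136 = 3264$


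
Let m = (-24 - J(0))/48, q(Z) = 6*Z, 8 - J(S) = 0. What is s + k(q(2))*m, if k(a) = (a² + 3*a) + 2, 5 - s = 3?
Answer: -358/3 ≈ -119.33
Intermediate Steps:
J(S) = 8 (J(S) = 8 - 1*0 = 8 + 0 = 8)
s = 2 (s = 5 - 1*3 = 5 - 3 = 2)
k(a) = 2 + a² + 3*a
m = -⅔ (m = (-24 - 1*8)/48 = (-24 - 8)*(1/48) = -32*1/48 = -⅔ ≈ -0.66667)
s + k(q(2))*m = 2 + (2 + (6*2)² + 3*(6*2))*(-⅔) = 2 + (2 + 12² + 3*12)*(-⅔) = 2 + (2 + 144 + 36)*(-⅔) = 2 + 182*(-⅔) = 2 - 364/3 = -358/3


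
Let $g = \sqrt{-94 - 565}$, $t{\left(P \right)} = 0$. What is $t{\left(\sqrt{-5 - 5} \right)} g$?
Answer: $0$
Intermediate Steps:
$g = i \sqrt{659}$ ($g = \sqrt{-659} = i \sqrt{659} \approx 25.671 i$)
$t{\left(\sqrt{-5 - 5} \right)} g = 0 i \sqrt{659} = 0$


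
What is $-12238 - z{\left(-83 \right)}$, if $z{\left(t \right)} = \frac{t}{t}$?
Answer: $-12239$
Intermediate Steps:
$z{\left(t \right)} = 1$
$-12238 - z{\left(-83 \right)} = -12238 - 1 = -12239$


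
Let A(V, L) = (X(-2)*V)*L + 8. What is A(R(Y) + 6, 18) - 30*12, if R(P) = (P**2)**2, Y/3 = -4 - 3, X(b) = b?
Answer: -7001884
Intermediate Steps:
Y = -21 (Y = 3*(-4 - 3) = 3*(-7) = -21)
R(P) = P**4
A(V, L) = 8 - 2*L*V (A(V, L) = (-2*V)*L + 8 = -2*L*V + 8 = 8 - 2*L*V)
A(R(Y) + 6, 18) - 30*12 = (8 - 2*18*((-21)**4 + 6)) - 30*12 = (8 - 2*18*(194481 + 6)) - 360 = (8 - 2*18*194487) - 360 = (8 - 7001532) - 360 = -7001524 - 360 = -7001884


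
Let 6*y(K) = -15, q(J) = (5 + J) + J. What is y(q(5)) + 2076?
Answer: 4147/2 ≈ 2073.5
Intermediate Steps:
q(J) = 5 + 2*J
y(K) = -5/2 (y(K) = (⅙)*(-15) = -5/2)
y(q(5)) + 2076 = -5/2 + 2076 = 4147/2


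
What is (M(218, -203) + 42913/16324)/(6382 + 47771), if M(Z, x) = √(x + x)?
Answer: 42913/883993572 + I*√406/54153 ≈ 4.8544e-5 + 0.00037208*I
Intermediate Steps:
M(Z, x) = √2*√x (M(Z, x) = √(2*x) = √2*√x)
(M(218, -203) + 42913/16324)/(6382 + 47771) = (√2*√(-203) + 42913/16324)/(6382 + 47771) = (√2*(I*√203) + 42913*(1/16324))/54153 = (I*√406 + 42913/16324)*(1/54153) = (42913/16324 + I*√406)*(1/54153) = 42913/883993572 + I*√406/54153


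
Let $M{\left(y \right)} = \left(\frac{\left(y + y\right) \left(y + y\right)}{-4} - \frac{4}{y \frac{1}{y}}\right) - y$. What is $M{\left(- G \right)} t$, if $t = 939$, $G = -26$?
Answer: $-662934$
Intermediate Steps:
$M{\left(y \right)} = -4 - y - y^{2}$ ($M{\left(y \right)} = \left(2 y 2 y \left(- \frac{1}{4}\right) - \frac{4}{1}\right) - y = \left(4 y^{2} \left(- \frac{1}{4}\right) - 4\right) - y = \left(- y^{2} - 4\right) - y = \left(-4 - y^{2}\right) - y = -4 - y - y^{2}$)
$M{\left(- G \right)} t = \left(-4 - \left(-1\right) \left(-26\right) - \left(\left(-1\right) \left(-26\right)\right)^{2}\right) 939 = \left(-4 - 26 - 26^{2}\right) 939 = \left(-4 - 26 - 676\right) 939 = \left(-706\right) 939 = -662934$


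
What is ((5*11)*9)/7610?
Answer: 99/1522 ≈ 0.065046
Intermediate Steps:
((5*11)*9)/7610 = (55*9)*(1/7610) = 495*(1/7610) = 99/1522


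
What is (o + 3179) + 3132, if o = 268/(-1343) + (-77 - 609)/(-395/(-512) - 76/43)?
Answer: 206123502203/29447961 ≈ 6999.6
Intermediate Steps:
o = 20277420332/29447961 (o = 268*(-1/1343) - 686/(-395*(-1/512) - 76*1/43) = -268/1343 - 686/(395/512 - 76/43) = -268/1343 - 686/(-21927/22016) = -268/1343 - 686*(-22016/21927) = -268/1343 + 15102976/21927 = 20277420332/29447961 ≈ 688.58)
(o + 3179) + 3132 = (20277420332/29447961 + 3179) + 3132 = 113892488351/29447961 + 3132 = 206123502203/29447961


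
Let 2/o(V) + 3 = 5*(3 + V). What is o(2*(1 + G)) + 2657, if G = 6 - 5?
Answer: 42513/16 ≈ 2657.1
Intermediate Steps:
G = 1
o(V) = 2/(12 + 5*V) (o(V) = 2/(-3 + 5*(3 + V)) = 2/(-3 + (15 + 5*V)) = 2/(12 + 5*V))
o(2*(1 + G)) + 2657 = 2/(12 + 5*(2*(1 + 1))) + 2657 = 2/(12 + 5*(2*2)) + 2657 = 2/(12 + 5*4) + 2657 = 2/(12 + 20) + 2657 = 2/32 + 2657 = 2*(1/32) + 2657 = 1/16 + 2657 = 42513/16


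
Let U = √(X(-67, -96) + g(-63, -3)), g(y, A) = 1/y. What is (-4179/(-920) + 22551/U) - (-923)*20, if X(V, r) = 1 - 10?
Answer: 16987379/920 - 67653*I*√994/284 ≈ 18465.0 - 7510.4*I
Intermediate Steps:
X(V, r) = -9
U = 2*I*√994/21 (U = √(-9 + 1/(-63)) = √(-9 - 1/63) = √(-568/63) = 2*I*√994/21 ≈ 3.0026*I)
(-4179/(-920) + 22551/U) - (-923)*20 = (-4179/(-920) + 22551/((2*I*√994/21))) - (-923)*20 = (-4179*(-1/920) + 22551*(-3*I*√994/284)) - 1*(-18460) = (4179/920 - 67653*I*√994/284) + 18460 = 16987379/920 - 67653*I*√994/284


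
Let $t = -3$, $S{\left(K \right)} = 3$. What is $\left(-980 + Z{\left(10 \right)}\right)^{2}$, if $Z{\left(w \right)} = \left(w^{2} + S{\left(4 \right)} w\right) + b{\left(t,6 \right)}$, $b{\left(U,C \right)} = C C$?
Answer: $662596$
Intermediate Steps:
$b{\left(U,C \right)} = C^{2}$
$Z{\left(w \right)} = 36 + w^{2} + 3 w$ ($Z{\left(w \right)} = \left(w^{2} + 3 w\right) + 6^{2} = \left(w^{2} + 3 w\right) + 36 = 36 + w^{2} + 3 w$)
$\left(-980 + Z{\left(10 \right)}\right)^{2} = \left(-980 + \left(36 + 10^{2} + 3 \cdot 10\right)\right)^{2} = \left(-980 + \left(36 + 100 + 30\right)\right)^{2} = \left(-980 + 166\right)^{2} = \left(-814\right)^{2} = 662596$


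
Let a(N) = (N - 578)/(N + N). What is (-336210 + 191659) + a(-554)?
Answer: -40040344/277 ≈ -1.4455e+5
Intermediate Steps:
a(N) = (-578 + N)/(2*N) (a(N) = (-578 + N)/((2*N)) = (-578 + N)*(1/(2*N)) = (-578 + N)/(2*N))
(-336210 + 191659) + a(-554) = (-336210 + 191659) + (½)*(-578 - 554)/(-554) = -144551 + (½)*(-1/554)*(-1132) = -144551 + 283/277 = -40040344/277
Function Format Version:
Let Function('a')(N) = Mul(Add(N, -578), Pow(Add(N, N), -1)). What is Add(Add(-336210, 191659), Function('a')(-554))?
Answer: Rational(-40040344, 277) ≈ -1.4455e+5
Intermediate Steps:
Function('a')(N) = Mul(Rational(1, 2), Pow(N, -1), Add(-578, N)) (Function('a')(N) = Mul(Add(-578, N), Pow(Mul(2, N), -1)) = Mul(Add(-578, N), Mul(Rational(1, 2), Pow(N, -1))) = Mul(Rational(1, 2), Pow(N, -1), Add(-578, N)))
Add(Add(-336210, 191659), Function('a')(-554)) = Add(Add(-336210, 191659), Mul(Rational(1, 2), Pow(-554, -1), Add(-578, -554))) = Add(-144551, Mul(Rational(1, 2), Rational(-1, 554), -1132)) = Add(-144551, Rational(283, 277)) = Rational(-40040344, 277)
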